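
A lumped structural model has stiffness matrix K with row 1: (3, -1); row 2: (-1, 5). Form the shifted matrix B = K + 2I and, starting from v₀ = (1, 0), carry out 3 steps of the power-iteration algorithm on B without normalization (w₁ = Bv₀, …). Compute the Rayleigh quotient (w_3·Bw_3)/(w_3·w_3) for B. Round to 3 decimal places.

B = K + 2I has rows (5, -1); (-1, 7)
w1 = Bv₀ = (5, -1)
w2 = Bw1 = (26, -12)
w3 = Bw2 = (142, -110)
Bw3 = (820, -912)
w3·Bw3 = 216760; w3·w3 = 32264; μ ≈ 216760/32264 = 6.718

6.718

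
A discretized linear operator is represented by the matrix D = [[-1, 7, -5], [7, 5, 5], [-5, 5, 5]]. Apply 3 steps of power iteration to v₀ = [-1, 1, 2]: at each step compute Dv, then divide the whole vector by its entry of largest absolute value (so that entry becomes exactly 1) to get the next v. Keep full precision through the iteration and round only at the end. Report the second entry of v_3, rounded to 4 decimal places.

0.6830

Dv0 = (-2.00000, 8.00000, 20.00000); divide by 20.00000 → v1 = (-0.10000, 0.40000, 1.00000)
Dv1 = (-2.10000, 6.30000, 7.50000); divide by 7.50000 → v2 = (-0.28000, 0.84000, 1.00000)
Dv2 = (1.16000, 7.24000, 10.60000); divide by 10.60000 → v3 = (0.10943, 0.68302, 1.00000)
Requested entry of v3: 1086/1590 = 0.6830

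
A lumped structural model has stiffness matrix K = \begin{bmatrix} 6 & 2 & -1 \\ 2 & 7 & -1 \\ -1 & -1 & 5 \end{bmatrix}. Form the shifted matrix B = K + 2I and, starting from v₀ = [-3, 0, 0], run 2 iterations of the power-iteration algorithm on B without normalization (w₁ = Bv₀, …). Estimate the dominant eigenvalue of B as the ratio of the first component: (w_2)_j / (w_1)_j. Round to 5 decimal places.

8.62500

B = K + 2I has rows (8, 2, -1); (2, 9, -1); (-1, -1, 7)
w1 = Bv₀ = (-24, -6, 3)
w2 = Bw1 = (-207, -105, 51)
Ratio: -207/-24 = 8.62500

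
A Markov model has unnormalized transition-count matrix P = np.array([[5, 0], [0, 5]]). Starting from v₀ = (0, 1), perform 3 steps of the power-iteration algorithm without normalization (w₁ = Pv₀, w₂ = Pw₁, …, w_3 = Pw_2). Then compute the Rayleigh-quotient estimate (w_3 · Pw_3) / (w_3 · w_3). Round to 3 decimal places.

5.000

w1 = Pv₀ = (5·0 + 0·1; 0·0 + 5·1) = (0, 5)
w2 = Pw1 = (5·0 + 0·5; 0·0 + 5·5) = (0, 25)
w3 = Pw2 = (0, 125)
Pw3 = (0, 625)
w3·Pw3 = 0·0 + 125·625 = 78125; w3·w3 = 0·0 + 125·125 = 15625
λ ≈ 78125/15625 = 5.000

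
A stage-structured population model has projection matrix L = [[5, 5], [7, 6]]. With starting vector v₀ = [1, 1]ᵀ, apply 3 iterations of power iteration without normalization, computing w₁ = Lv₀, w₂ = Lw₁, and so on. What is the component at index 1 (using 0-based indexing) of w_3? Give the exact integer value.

w1 = Lv₀ = (10, 13)
w2 = Lw1 = (115, 148)
w3 = Lw2 = (1315, 1693)
The requested component of w3 is 1693.

1693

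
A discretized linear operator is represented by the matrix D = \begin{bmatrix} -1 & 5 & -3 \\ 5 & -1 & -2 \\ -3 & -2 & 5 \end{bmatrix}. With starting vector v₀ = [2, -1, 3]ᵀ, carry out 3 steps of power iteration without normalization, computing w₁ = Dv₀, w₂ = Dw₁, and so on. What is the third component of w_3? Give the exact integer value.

w1 = Dv₀ = ((-1)·2 + 5·(-1) + (-3)·3; 5·2 + (-1)·(-1) + (-2)·3; (-3)·2 + (-2)·(-1) + 5·3) = (-16, 5, 11)
w2 = Dw1 = ((-1)·(-16) + 5·5 + (-3)·11; 5·(-16) + (-1)·5 + (-2)·11; (-3)·(-16) + (-2)·5 + 5·11) = (8, -107, 93)
w3 = Dw2 = (-822, -39, 655)
The requested component of w3 is 655.

655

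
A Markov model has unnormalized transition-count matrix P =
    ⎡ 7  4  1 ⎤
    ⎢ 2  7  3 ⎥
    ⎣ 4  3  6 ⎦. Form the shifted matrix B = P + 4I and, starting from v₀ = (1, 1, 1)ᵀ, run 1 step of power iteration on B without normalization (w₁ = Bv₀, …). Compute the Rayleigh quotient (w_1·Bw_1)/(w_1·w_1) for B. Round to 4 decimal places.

16.2921

B = P + 4I has rows (11, 4, 1); (2, 11, 3); (4, 3, 10)
w1 = Bv₀ = (11·1 + 4·1 + 1·1; 2·1 + 11·1 + 3·1; 4·1 + 3·1 + 10·1) = (16, 16, 17)
Bw1 = (257, 259, 282)
w1·Bw1 = 13050; w1·w1 = 801; μ ≈ 13050/801 = 16.2921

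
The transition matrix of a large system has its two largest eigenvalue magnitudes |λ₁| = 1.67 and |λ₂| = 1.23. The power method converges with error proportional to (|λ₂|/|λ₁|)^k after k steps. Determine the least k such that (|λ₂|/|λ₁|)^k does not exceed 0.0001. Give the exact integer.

|λ₂/λ₁| = 1.23/1.67 = 0.73653
Need k ≥ ln(0.0001) / ln(0.73653) = -9.2103 / -0.3058 ≈ 30.118
Smallest integer k satisfying the bound: 31

31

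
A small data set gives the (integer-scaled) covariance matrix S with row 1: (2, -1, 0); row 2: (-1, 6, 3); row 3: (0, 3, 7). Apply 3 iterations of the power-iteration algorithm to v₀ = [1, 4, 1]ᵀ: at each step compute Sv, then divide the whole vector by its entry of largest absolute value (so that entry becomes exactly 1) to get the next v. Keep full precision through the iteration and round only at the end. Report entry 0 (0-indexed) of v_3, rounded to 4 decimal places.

Sv0 = (-2.00000, 26.00000, 19.00000); divide by 26.00000 → v1 = (-0.07692, 1.00000, 0.73077)
Sv1 = (-1.15385, 8.26923, 8.11538); divide by 8.26923 → v2 = (-0.13953, 1.00000, 0.98140)
Sv2 = (-1.27907, 9.08372, 9.86977); divide by 9.86977 → v3 = (-0.12959, 0.92036, 1.00000)
Requested entry of v3: -275/2122 = -0.1296

-0.1296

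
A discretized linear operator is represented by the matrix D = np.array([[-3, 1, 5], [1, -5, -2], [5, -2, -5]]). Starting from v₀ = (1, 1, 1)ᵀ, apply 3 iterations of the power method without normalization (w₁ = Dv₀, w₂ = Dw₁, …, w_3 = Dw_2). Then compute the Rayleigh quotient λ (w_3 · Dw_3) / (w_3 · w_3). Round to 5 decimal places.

w1 = Dv₀ = ((-3)·1 + 1·1 + 5·1; 1·1 + (-5)·1 + (-2)·1; 5·1 + (-2)·1 + (-5)·1) = (3, -6, -2)
w2 = Dw1 = ((-3)·3 + 1·(-6) + 5·(-2); 1·3 + (-5)·(-6) + (-2)·(-2); 5·3 + (-2)·(-6) + (-5)·(-2)) = (-25, 37, 37)
w3 = Dw2 = (297, -284, -384)
Dw3 = (-3095, 2485, 3973)
w3·Dw3 = 297·(-3095) + (-284)·2485 + (-384)·3973 = -3150587; w3·w3 = 297·297 + (-284)·(-284) + (-384)·(-384) = 316321
λ ≈ -3150587/316321 = -9.96009

-9.96009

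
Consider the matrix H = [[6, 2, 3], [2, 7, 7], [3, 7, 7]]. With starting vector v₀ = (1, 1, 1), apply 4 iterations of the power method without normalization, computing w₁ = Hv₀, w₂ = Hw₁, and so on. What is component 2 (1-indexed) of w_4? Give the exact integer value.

60265

w1 = Hv₀ = (6·1 + 2·1 + 3·1; 2·1 + 7·1 + 7·1; 3·1 + 7·1 + 7·1) = (11, 16, 17)
w2 = Hw1 = (6·11 + 2·16 + 3·17; 2·11 + 7·16 + 7·17; 3·11 + 7·16 + 7·17) = (149, 253, 264)
w3 = Hw2 = (2192, 3917, 4066)
w4 = Hw3 = (33184, 60265, 62457)
The requested component of w4 is 60265.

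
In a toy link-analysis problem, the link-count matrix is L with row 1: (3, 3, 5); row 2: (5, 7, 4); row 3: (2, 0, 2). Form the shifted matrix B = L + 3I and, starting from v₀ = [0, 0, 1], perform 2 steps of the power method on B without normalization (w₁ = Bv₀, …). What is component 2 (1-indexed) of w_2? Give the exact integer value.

85

B = L + 3I has rows (6, 3, 5); (5, 10, 4); (2, 0, 5)
w1 = Bv₀ = (6·0 + 3·0 + 5·1; 5·0 + 10·0 + 4·1; 2·0 + 0·0 + 5·1) = (5, 4, 5)
w2 = Bw1 = (6·5 + 3·4 + 5·5; 5·5 + 10·4 + 4·5; 2·5 + 0·4 + 5·5) = (67, 85, 35)
Requested component of w2: 85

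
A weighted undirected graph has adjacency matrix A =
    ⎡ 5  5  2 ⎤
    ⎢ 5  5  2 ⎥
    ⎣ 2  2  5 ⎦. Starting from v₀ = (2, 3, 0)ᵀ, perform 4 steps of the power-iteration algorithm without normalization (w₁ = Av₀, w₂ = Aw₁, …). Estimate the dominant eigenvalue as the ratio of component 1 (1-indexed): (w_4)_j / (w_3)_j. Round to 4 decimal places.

11.2200

w1 = Av₀ = (5·2 + 5·3 + 2·0; 5·2 + 5·3 + 2·0; 2·2 + 2·3 + 5·0) = (25, 25, 10)
w2 = Aw1 = (5·25 + 5·25 + 2·10; 5·25 + 5·25 + 2·10; 2·25 + 2·25 + 5·10) = (270, 270, 150)
w3 = Aw2 = (3000, 3000, 1830)
w4 = Aw3 = (33660, 33660, 21150)
Ratio at component: 33660 / 3000 = 11.2200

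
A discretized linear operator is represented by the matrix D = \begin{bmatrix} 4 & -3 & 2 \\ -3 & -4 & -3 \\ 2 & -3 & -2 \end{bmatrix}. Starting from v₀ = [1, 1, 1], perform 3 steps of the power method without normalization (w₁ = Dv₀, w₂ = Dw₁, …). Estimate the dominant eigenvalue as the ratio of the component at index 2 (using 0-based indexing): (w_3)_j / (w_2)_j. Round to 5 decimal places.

-3.14286

w1 = Dv₀ = (4·1 + (-3)·1 + 2·1; (-3)·1 + (-4)·1 + (-3)·1; 2·1 + (-3)·1 + (-2)·1) = (3, -10, -3)
w2 = Dw1 = (4·3 + (-3)·(-10) + 2·(-3); (-3)·3 + (-4)·(-10) + (-3)·(-3); 2·3 + (-3)·(-10) + (-2)·(-3)) = (36, 40, 42)
w3 = Dw2 = (108, -394, -132)
Ratio at component: -132 / 42 = -3.14286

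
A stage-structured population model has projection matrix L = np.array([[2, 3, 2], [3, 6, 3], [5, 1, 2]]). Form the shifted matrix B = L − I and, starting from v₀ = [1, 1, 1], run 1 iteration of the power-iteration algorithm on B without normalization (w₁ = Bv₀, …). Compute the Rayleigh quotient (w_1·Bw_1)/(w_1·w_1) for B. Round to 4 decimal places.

8.1942

B = L − I has rows (1, 3, 2); (3, 5, 3); (5, 1, 1)
w1 = Bv₀ = (1·1 + 3·1 + 2·1; 3·1 + 5·1 + 3·1; 5·1 + 1·1 + 1·1) = (6, 11, 7)
Bw1 = (53, 94, 48)
w1·Bw1 = 1688; w1·w1 = 206; μ ≈ 1688/206 = 8.1942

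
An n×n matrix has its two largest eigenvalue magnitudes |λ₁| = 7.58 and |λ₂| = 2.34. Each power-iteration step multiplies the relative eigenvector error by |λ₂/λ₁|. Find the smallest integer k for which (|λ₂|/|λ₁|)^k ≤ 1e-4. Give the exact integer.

8

|λ₂/λ₁| = 2.34/7.58 = 0.30871
Need k ≥ ln(1e-4) / ln(0.30871) = -9.2103 / -1.1754 ≈ 7.836
Smallest integer k satisfying the bound: 8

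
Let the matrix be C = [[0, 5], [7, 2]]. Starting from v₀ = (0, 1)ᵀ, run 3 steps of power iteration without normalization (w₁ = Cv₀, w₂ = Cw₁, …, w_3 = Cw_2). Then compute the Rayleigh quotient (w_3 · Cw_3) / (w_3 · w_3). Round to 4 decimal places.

λ ≈ 6.5098

w1 = Cv₀ = (0·0 + 5·1; 7·0 + 2·1) = (5, 2)
w2 = Cw1 = (0·5 + 5·2; 7·5 + 2·2) = (10, 39)
w3 = Cw2 = (195, 148)
Cw3 = (740, 1661)
w3·Cw3 = 195·740 + 148·1661 = 390128; w3·w3 = 195·195 + 148·148 = 59929
λ ≈ 390128/59929 = 6.5098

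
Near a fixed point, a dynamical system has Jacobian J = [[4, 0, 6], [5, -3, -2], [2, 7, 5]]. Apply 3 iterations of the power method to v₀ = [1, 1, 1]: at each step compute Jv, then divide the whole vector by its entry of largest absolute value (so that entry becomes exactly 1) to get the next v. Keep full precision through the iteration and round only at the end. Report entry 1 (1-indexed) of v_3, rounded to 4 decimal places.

Jv0 = (10.00000, 0.00000, 14.00000); divide by 14.00000 → v1 = (0.71429, 0.00000, 1.00000)
Jv1 = (8.85714, 1.57143, 6.42857); divide by 8.85714 → v2 = (1.00000, 0.17742, 0.72581)
Jv2 = (8.35484, 3.01613, 6.87097); divide by 8.35484 → v3 = (1.00000, 0.36100, 0.82239)
Requested entry of v3: 1036/1036 = 1.0000

1.0000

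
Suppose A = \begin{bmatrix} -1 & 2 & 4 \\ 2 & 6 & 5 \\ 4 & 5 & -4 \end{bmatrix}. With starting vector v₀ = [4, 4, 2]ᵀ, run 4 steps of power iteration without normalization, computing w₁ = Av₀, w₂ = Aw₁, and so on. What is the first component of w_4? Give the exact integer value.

14884

w1 = Av₀ = ((-1)·4 + 2·4 + 4·2; 2·4 + 6·4 + 5·2; 4·4 + 5·4 + (-4)·2) = (12, 42, 28)
w2 = Aw1 = ((-1)·12 + 2·42 + 4·28; 2·12 + 6·42 + 5·28; 4·12 + 5·42 + (-4)·28) = (184, 416, 146)
w3 = Aw2 = (1232, 3594, 2232)
w4 = Aw3 = (14884, 35188, 13970)
The requested component of w4 is 14884.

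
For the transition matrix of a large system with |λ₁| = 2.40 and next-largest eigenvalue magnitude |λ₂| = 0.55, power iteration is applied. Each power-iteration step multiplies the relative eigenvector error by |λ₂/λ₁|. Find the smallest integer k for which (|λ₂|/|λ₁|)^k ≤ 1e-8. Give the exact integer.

13

|λ₂/λ₁| = 0.55/2.40 = 0.22917
Need k ≥ ln(1e-8) / ln(0.22917) = -18.4207 / -1.4733 ≈ 12.503
Smallest integer k satisfying the bound: 13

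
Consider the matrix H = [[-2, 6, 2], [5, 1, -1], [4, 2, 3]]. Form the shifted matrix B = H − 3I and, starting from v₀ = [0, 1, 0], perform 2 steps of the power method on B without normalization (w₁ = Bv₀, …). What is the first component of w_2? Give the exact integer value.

-38

B = H − 3I has rows (-5, 6, 2); (5, -2, -1); (4, 2, 0)
w1 = Bv₀ = ((-5)·0 + 6·1 + 2·0; 5·0 + (-2)·1 + (-1)·0; 4·0 + 2·1 + 0·0) = (6, -2, 2)
w2 = Bw1 = ((-5)·6 + 6·(-2) + 2·2; 5·6 + (-2)·(-2) + (-1)·2; 4·6 + 2·(-2) + 0·2) = (-38, 32, 20)
Requested component of w2: -38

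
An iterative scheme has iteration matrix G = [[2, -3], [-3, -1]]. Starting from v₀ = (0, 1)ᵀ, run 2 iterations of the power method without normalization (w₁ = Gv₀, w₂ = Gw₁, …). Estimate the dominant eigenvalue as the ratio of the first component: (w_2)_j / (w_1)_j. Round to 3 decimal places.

w1 = Gv₀ = (2·0 + (-3)·1; (-3)·0 + (-1)·1) = (-3, -1)
w2 = Gw1 = (2·(-3) + (-3)·(-1); (-3)·(-3) + (-1)·(-1)) = (-3, 10)
Ratio at component: -3 / -3 = 1.000

1.000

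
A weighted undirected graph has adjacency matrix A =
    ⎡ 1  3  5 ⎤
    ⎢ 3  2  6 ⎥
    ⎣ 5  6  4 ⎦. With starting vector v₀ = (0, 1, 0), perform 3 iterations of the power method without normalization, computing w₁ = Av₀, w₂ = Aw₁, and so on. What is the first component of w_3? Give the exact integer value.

441

w1 = Av₀ = (3, 2, 6)
w2 = Aw1 = (39, 49, 51)
w3 = Aw2 = (441, 521, 693)
The requested component of w3 is 441.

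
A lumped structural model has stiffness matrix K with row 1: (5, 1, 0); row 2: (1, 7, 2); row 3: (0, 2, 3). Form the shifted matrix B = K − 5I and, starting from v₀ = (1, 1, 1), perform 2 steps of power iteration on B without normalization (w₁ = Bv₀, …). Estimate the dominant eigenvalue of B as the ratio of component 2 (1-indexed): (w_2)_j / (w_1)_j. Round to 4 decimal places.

B = K − 5I has rows (0, 1, 0); (1, 2, 2); (0, 2, -2)
w1 = Bv₀ = (0·1 + 1·1 + 0·1; 1·1 + 2·1 + 2·1; 0·1 + 2·1 + (-2)·1) = (1, 5, 0)
w2 = Bw1 = (0·1 + 1·5 + 0·0; 1·1 + 2·5 + 2·0; 0·1 + 2·5 + (-2)·0) = (5, 11, 10)
Ratio: 11/5 = 2.2000

2.2000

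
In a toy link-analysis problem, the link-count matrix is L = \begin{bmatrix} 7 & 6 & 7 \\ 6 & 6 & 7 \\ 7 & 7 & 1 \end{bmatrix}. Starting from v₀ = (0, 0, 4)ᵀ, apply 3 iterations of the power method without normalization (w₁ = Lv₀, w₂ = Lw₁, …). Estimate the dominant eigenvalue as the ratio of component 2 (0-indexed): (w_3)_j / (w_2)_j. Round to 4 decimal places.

λ ≈ 14.3636

w1 = Lv₀ = (28, 28, 4)
w2 = Lw1 = (392, 364, 396)
w3 = Lw2 = (7700, 7308, 5688)
Ratio at component: 5688 / 396 = 14.3636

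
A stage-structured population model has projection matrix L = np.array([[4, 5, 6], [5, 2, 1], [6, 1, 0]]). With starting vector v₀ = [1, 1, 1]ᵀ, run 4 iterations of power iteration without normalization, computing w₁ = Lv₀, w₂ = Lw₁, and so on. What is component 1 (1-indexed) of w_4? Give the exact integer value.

17304

w1 = Lv₀ = (4·1 + 5·1 + 6·1; 5·1 + 2·1 + 1·1; 6·1 + 1·1 + 0·1) = (15, 8, 7)
w2 = Lw1 = (4·15 + 5·8 + 6·7; 5·15 + 2·8 + 1·7; 6·15 + 1·8 + 0·7) = (142, 98, 98)
w3 = Lw2 = (1646, 1004, 950)
w4 = Lw3 = (17304, 11188, 10880)
The requested component of w4 is 17304.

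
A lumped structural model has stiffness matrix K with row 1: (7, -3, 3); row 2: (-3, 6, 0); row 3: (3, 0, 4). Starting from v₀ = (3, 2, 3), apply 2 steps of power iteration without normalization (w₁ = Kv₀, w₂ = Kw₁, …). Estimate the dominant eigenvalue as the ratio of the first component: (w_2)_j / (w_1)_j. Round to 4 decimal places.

w1 = Kv₀ = (24, 3, 21)
w2 = Kw1 = (222, -54, 156)
Ratio at component: 222 / 24 = 9.2500

λ ≈ 9.2500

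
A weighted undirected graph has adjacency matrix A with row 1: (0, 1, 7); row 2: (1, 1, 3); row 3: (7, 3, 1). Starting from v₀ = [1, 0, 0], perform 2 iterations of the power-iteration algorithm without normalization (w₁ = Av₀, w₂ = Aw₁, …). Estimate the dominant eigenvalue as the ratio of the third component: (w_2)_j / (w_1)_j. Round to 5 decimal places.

w1 = Av₀ = (0, 1, 7)
w2 = Aw1 = (50, 22, 10)
Ratio at component: 10 / 7 = 1.42857

1.42857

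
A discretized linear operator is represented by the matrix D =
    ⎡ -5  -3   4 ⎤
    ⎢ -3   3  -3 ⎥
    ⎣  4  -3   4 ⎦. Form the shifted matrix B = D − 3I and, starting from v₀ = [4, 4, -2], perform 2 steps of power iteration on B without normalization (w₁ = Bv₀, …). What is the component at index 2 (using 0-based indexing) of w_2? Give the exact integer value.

-188

B = D − 3I has rows (-8, -3, 4); (-3, 0, -3); (4, -3, 1)
w1 = Bv₀ = ((-8)·4 + (-3)·4 + 4·(-2); (-3)·4 + 0·4 + (-3)·(-2); 4·4 + (-3)·4 + 1·(-2)) = (-52, -6, 2)
w2 = Bw1 = ((-8)·(-52) + (-3)·(-6) + 4·2; (-3)·(-52) + 0·(-6) + (-3)·2; 4·(-52) + (-3)·(-6) + 1·2) = (442, 150, -188)
Requested component of w2: -188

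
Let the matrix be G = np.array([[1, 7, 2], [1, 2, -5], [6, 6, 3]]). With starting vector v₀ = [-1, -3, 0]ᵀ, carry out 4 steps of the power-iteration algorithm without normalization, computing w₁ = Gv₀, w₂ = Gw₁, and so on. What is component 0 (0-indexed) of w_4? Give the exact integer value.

7034

w1 = Gv₀ = (-22, -7, -24)
w2 = Gw1 = (-119, 84, -246)
w3 = Gw2 = (-23, 1279, -948)
w4 = Gw3 = (7034, 7275, 4692)
The requested component of w4 is 7034.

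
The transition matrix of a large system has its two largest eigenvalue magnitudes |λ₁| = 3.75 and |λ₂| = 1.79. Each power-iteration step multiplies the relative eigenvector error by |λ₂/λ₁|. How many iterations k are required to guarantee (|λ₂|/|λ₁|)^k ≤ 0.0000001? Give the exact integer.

|λ₂/λ₁| = 1.79/3.75 = 0.47733
Need k ≥ ln(0.0000001) / ln(0.47733) = -16.1181 / -0.7395 ≈ 21.795
Smallest integer k satisfying the bound: 22

22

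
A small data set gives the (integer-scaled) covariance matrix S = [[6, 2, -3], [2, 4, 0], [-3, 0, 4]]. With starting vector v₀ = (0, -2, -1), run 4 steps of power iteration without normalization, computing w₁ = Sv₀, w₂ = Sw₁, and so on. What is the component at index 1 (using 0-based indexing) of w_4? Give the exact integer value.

-802

w1 = Sv₀ = (6·0 + 2·(-2) + (-3)·(-1); 2·0 + 4·(-2) + 0·(-1); (-3)·0 + 0·(-2) + 4·(-1)) = (-1, -8, -4)
w2 = Sw1 = (6·(-1) + 2·(-8) + (-3)·(-4); 2·(-1) + 4·(-8) + 0·(-4); (-3)·(-1) + 0·(-8) + 4·(-4)) = (-10, -34, -13)
w3 = Sw2 = (-89, -156, -22)
w4 = Sw3 = (-780, -802, 179)
The requested component of w4 is -802.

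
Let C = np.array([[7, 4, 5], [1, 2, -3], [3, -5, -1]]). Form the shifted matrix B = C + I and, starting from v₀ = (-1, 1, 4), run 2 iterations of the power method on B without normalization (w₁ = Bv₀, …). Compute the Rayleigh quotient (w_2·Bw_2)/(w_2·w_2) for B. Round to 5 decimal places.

B = C + I has rows (8, 4, 5); (1, 3, -3); (3, -5, 0)
w1 = Bv₀ = (8·(-1) + 4·1 + 5·4; 1·(-1) + 3·1 + (-3)·4; 3·(-1) + (-5)·1 + 0·4) = (16, -10, -8)
w2 = Bw1 = (8·16 + 4·(-10) + 5·(-8); 1·16 + 3·(-10) + (-3)·(-8); 3·16 + (-5)·(-10) + 0·(-8)) = (48, 10, 98)
Bw2 = (914, -216, 94)
w2·Bw2 = 50924; w2·w2 = 12008; μ ≈ 50924/12008 = 4.24084

μ ≈ 4.24084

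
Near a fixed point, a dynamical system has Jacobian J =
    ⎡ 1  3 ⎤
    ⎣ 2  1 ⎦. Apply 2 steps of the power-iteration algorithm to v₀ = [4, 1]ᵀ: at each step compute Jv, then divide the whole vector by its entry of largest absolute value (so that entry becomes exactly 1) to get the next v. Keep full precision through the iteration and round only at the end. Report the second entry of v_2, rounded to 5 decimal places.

0.67647

Jv0 = (7.000000, 9.000000); divide by 9.000000 → v1 = (0.777778, 1.000000)
Jv1 = (3.777778, 2.555556); divide by 3.777778 → v2 = (1.000000, 0.676471)
Requested entry of v2: 23/34 = 0.67647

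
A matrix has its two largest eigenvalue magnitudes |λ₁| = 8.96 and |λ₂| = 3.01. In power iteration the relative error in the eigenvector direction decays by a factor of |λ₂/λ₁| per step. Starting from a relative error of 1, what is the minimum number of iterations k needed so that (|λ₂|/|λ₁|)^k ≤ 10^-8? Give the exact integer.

17

|λ₂/λ₁| = 3.01/8.96 = 0.33594
Need k ≥ ln(10^-8) / ln(0.33594) = -18.4207 / -1.0908 ≈ 16.887
Smallest integer k satisfying the bound: 17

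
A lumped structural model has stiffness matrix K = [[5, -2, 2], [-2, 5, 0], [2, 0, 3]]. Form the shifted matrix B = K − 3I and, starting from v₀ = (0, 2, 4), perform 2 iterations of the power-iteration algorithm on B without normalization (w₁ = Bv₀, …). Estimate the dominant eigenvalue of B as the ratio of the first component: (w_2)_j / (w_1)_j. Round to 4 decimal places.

B = K − 3I has rows (2, -2, 2); (-2, 2, 0); (2, 0, 0)
w1 = Bv₀ = (2·0 + (-2)·2 + 2·4; (-2)·0 + 2·2 + 0·4; 2·0 + 0·2 + 0·4) = (4, 4, 0)
w2 = Bw1 = (2·4 + (-2)·4 + 2·0; (-2)·4 + 2·4 + 0·0; 2·4 + 0·4 + 0·0) = (0, 0, 8)
Ratio: 0/4 = 0.0000

0.0000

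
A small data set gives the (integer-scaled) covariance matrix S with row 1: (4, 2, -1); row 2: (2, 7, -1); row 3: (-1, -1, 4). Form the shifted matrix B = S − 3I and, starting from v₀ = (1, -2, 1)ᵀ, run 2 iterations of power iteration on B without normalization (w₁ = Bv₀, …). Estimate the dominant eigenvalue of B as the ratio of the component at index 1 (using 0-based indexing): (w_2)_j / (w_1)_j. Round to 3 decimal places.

μ ≈ 5.429

B = S − 3I has rows (1, 2, -1); (2, 4, -1); (-1, -1, 1)
w1 = Bv₀ = (-4, -7, 2)
w2 = Bw1 = (-20, -38, 13)
Ratio: -38/-7 = 5.429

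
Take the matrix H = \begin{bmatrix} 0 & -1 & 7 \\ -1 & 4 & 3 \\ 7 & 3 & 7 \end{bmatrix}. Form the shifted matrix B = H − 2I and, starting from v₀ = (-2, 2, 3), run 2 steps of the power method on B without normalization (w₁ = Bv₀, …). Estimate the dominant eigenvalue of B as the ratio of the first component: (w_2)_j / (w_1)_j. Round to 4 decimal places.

-0.5217

B = H − 2I has rows (-2, -1, 7); (-1, 2, 3); (7, 3, 5)
w1 = Bv₀ = ((-2)·(-2) + (-1)·2 + 7·3; (-1)·(-2) + 2·2 + 3·3; 7·(-2) + 3·2 + 5·3) = (23, 15, 7)
w2 = Bw1 = ((-2)·23 + (-1)·15 + 7·7; (-1)·23 + 2·15 + 3·7; 7·23 + 3·15 + 5·7) = (-12, 28, 241)
Ratio: -12/23 = -0.5217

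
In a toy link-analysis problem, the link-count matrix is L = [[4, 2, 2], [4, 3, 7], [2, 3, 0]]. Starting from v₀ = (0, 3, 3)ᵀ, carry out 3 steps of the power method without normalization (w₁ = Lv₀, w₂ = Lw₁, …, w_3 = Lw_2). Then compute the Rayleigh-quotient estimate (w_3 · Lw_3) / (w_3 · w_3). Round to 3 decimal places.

8.707

w1 = Lv₀ = (4·0 + 2·3 + 2·3; 4·0 + 3·3 + 7·3; 2·0 + 3·3 + 0·3) = (12, 30, 9)
w2 = Lw1 = (4·12 + 2·30 + 2·9; 4·12 + 3·30 + 7·9; 2·12 + 3·30 + 0·9) = (126, 201, 114)
w3 = Lw2 = (1134, 1905, 855)
Lw3 = (10056, 16236, 7983)
w3·Lw3 = 1134·10056 + 1905·16236 + 855·7983 = 49158549; w3·w3 = 1134·1134 + 1905·1905 + 855·855 = 5646006
λ ≈ 49158549/5646006 = 8.707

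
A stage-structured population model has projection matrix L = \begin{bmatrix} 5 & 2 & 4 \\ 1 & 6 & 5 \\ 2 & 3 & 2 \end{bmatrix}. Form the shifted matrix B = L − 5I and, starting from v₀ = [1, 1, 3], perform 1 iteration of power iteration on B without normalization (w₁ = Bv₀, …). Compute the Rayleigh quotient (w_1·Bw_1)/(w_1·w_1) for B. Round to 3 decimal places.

B = L − 5I has rows (0, 2, 4); (1, 1, 5); (2, 3, -3)
w1 = Bv₀ = (0·1 + 2·1 + 4·3; 1·1 + 1·1 + 5·3; 2·1 + 3·1 + (-3)·3) = (14, 17, -4)
Bw1 = (18, 11, 91)
w1·Bw1 = 75; w1·w1 = 501; μ ≈ 75/501 = 0.150

μ ≈ 0.150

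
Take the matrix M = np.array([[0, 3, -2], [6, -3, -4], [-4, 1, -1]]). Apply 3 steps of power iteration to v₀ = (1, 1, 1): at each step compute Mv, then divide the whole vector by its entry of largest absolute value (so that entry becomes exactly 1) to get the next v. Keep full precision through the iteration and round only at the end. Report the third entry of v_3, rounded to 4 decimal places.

Mv0 = (1.00000, -1.00000, -4.00000); divide by -4.00000 → v1 = (-0.25000, 0.25000, 1.00000)
Mv1 = (-1.25000, -6.25000, 0.25000); divide by -6.25000 → v2 = (0.20000, 1.00000, -0.04000)
Mv2 = (3.08000, -1.64000, 0.24000); divide by 3.08000 → v3 = (1.00000, -0.53247, 0.07792)
Requested entry of v3: 6/77 = 0.0779

0.0779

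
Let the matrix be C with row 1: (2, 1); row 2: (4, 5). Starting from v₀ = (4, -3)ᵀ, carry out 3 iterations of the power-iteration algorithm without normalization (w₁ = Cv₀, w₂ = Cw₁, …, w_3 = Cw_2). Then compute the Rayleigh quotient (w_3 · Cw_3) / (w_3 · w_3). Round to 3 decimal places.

w1 = Cv₀ = (5, 1)
w2 = Cw1 = (11, 25)
w3 = Cw2 = (47, 169)
Cw3 = (263, 1033)
w3·Cw3 = 47·263 + 169·1033 = 186938; w3·w3 = 47·47 + 169·169 = 30770
λ ≈ 186938/30770 = 6.075

6.075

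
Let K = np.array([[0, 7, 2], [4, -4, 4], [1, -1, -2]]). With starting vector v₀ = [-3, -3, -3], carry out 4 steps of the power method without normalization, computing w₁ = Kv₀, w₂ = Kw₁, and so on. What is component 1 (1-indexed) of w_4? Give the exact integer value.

w1 = Kv₀ = (0·(-3) + 7·(-3) + 2·(-3); 4·(-3) + (-4)·(-3) + 4·(-3); 1·(-3) + (-1)·(-3) + (-2)·(-3)) = (-27, -12, 6)
w2 = Kw1 = (0·(-27) + 7·(-12) + 2·6; 4·(-27) + (-4)·(-12) + 4·6; 1·(-27) + (-1)·(-12) + (-2)·6) = (-72, -36, -27)
w3 = Kw2 = (-306, -252, 18)
w4 = Kw3 = (-1728, -144, -90)
The requested component of w4 is -1728.

-1728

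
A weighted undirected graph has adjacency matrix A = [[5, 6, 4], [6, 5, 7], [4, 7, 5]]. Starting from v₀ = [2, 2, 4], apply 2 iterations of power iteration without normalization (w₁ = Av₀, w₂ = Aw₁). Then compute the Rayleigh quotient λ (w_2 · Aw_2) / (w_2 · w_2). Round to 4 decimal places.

w1 = Av₀ = (5·2 + 6·2 + 4·4; 6·2 + 5·2 + 7·4; 4·2 + 7·2 + 5·4) = (38, 50, 42)
w2 = Aw1 = (5·38 + 6·50 + 4·42; 6·38 + 5·50 + 7·42; 4·38 + 7·50 + 5·42) = (658, 772, 712)
Aw2 = (10770, 12792, 11596)
w2·Aw2 = 658·10770 + 772·12792 + 712·11596 = 25218436; w2·w2 = 658·658 + 772·772 + 712·712 = 1535892
λ ≈ 25218436/1535892 = 16.4194

16.4194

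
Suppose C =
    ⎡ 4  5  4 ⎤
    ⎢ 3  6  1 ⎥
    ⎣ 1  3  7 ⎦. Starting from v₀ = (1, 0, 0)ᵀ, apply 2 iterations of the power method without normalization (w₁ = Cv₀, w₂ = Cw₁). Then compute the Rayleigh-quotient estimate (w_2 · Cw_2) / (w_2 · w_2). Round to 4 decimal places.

w1 = Cv₀ = (4·1 + 5·0 + 4·0; 3·1 + 6·0 + 1·0; 1·1 + 3·0 + 7·0) = (4, 3, 1)
w2 = Cw1 = (4·4 + 5·3 + 4·1; 3·4 + 6·3 + 1·1; 1·4 + 3·3 + 7·1) = (35, 31, 20)
Cw2 = (375, 311, 268)
w2·Cw2 = 35·375 + 31·311 + 20·268 = 28126; w2·w2 = 35·35 + 31·31 + 20·20 = 2586
λ ≈ 28126/2586 = 10.8763

10.8763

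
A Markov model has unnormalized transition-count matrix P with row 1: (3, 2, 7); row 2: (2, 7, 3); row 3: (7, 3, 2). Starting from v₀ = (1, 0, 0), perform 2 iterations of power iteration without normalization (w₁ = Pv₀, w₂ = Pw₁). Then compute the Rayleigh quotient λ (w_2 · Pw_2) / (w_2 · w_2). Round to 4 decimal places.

w1 = Pv₀ = (3, 2, 7)
w2 = Pw1 = (62, 41, 41)
Pw2 = (555, 534, 639)
w2·Pw2 = 62·555 + 41·534 + 41·639 = 82503; w2·w2 = 62·62 + 41·41 + 41·41 = 7206
λ ≈ 82503/7206 = 11.4492

λ ≈ 11.4492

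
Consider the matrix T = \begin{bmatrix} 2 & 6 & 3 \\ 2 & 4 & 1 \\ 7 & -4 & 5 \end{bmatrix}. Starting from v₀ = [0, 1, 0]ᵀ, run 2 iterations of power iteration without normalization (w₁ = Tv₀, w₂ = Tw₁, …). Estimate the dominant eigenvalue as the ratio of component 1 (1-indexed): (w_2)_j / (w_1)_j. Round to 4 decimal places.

w1 = Tv₀ = (2·0 + 6·1 + 3·0; 2·0 + 4·1 + 1·0; 7·0 + (-4)·1 + 5·0) = (6, 4, -4)
w2 = Tw1 = (2·6 + 6·4 + 3·(-4); 2·6 + 4·4 + 1·(-4); 7·6 + (-4)·4 + 5·(-4)) = (24, 24, 6)
Ratio at component: 24 / 6 = 4.0000

λ ≈ 4.0000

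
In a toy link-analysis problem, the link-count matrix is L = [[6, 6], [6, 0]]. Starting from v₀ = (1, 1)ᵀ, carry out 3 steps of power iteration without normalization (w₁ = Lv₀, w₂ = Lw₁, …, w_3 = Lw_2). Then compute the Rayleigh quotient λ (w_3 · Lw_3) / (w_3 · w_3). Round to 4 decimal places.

w1 = Lv₀ = (6·1 + 6·1; 6·1 + 0·1) = (12, 6)
w2 = Lw1 = (6·12 + 6·6; 6·12 + 0·6) = (108, 72)
w3 = Lw2 = (1080, 648)
Lw3 = (10368, 6480)
w3·Lw3 = 1080·10368 + 648·6480 = 15396480; w3·w3 = 1080·1080 + 648·648 = 1586304
λ ≈ 15396480/1586304 = 9.7059

λ ≈ 9.7059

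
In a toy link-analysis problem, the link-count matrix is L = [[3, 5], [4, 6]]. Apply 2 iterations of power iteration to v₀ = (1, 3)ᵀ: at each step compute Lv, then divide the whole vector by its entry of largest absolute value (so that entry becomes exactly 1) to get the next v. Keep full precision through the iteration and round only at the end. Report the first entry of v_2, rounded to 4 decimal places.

Lv0 = (18.00000, 22.00000); divide by 22.00000 → v1 = (0.81818, 1.00000)
Lv1 = (7.45455, 9.27273); divide by 9.27273 → v2 = (0.80392, 1.00000)
Requested entry of v2: 164/204 = 0.8039

0.8039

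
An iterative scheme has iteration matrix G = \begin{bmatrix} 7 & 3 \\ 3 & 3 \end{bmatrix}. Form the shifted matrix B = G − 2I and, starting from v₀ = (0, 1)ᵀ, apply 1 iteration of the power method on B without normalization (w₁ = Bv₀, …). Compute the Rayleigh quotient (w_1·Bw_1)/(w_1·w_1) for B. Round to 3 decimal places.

B = G − 2I has rows (5, 3); (3, 1)
w1 = Bv₀ = (5·0 + 3·1; 3·0 + 1·1) = (3, 1)
Bw1 = (18, 10)
w1·Bw1 = 64; w1·w1 = 10; μ ≈ 64/10 = 6.400

μ ≈ 6.400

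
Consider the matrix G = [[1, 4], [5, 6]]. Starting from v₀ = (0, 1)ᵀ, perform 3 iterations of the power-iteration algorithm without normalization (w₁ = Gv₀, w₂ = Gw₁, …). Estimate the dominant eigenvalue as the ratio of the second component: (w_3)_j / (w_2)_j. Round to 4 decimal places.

w1 = Gv₀ = (1·0 + 4·1; 5·0 + 6·1) = (4, 6)
w2 = Gw1 = (1·4 + 4·6; 5·4 + 6·6) = (28, 56)
w3 = Gw2 = (252, 476)
Ratio at component: 476 / 56 = 8.5000

8.5000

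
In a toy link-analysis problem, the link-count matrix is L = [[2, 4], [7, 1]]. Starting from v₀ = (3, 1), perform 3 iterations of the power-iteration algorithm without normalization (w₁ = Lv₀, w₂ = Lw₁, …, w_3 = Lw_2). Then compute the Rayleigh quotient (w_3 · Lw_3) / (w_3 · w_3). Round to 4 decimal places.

w1 = Lv₀ = (10, 22)
w2 = Lw1 = (108, 92)
w3 = Lw2 = (584, 848)
Lw3 = (4560, 4936)
w3·Lw3 = 584·4560 + 848·4936 = 6848768; w3·w3 = 584·584 + 848·848 = 1060160
λ ≈ 6848768/1060160 = 6.4601

6.4601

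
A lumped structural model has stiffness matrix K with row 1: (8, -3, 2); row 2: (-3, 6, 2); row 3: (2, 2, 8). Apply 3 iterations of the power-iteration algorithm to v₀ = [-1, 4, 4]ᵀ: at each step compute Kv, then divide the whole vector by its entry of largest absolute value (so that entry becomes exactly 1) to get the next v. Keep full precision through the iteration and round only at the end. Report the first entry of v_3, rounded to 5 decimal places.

-0.39637

Kv0 = (-12.000000, 35.000000, 38.000000); divide by 38.000000 → v1 = (-0.315789, 0.921053, 1.000000)
Kv1 = (-3.289474, 8.473684, 9.210526); divide by 9.210526 → v2 = (-0.357143, 0.920000, 1.000000)
Kv2 = (-3.617143, 8.591429, 9.125714); divide by 9.125714 → v3 = (-0.396368, 0.941453, 1.000000)
Requested entry of v3: -1266/3194 = -0.39637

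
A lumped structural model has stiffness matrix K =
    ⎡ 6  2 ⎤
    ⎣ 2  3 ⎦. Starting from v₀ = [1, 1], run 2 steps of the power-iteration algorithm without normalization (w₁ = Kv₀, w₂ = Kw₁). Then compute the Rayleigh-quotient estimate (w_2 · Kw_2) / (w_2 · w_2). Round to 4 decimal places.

λ ≈ 6.9963

w1 = Kv₀ = (6·1 + 2·1; 2·1 + 3·1) = (8, 5)
w2 = Kw1 = (6·8 + 2·5; 2·8 + 3·5) = (58, 31)
Kw2 = (410, 209)
w2·Kw2 = 58·410 + 31·209 = 30259; w2·w2 = 58·58 + 31·31 = 4325
λ ≈ 30259/4325 = 6.9963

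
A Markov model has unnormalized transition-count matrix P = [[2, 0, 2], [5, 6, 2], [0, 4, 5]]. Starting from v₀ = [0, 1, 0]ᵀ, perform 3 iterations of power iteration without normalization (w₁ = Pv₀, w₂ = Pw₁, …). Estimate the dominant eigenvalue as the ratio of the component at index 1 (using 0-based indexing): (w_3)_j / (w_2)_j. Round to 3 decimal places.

8.909

w1 = Pv₀ = (2·0 + 0·1 + 2·0; 5·0 + 6·1 + 2·0; 0·0 + 4·1 + 5·0) = (0, 6, 4)
w2 = Pw1 = (2·0 + 0·6 + 2·4; 5·0 + 6·6 + 2·4; 0·0 + 4·6 + 5·4) = (8, 44, 44)
w3 = Pw2 = (104, 392, 396)
Ratio at component: 392 / 44 = 8.909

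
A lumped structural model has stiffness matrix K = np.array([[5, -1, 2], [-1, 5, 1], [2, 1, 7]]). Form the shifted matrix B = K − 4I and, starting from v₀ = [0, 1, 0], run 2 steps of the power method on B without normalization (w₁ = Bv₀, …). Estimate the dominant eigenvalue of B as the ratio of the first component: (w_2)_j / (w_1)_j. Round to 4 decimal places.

B = K − 4I has rows (1, -1, 2); (-1, 1, 1); (2, 1, 3)
w1 = Bv₀ = (-1, 1, 1)
w2 = Bw1 = (0, 3, 2)
Ratio: 0/-1 = 0.0000

0.0000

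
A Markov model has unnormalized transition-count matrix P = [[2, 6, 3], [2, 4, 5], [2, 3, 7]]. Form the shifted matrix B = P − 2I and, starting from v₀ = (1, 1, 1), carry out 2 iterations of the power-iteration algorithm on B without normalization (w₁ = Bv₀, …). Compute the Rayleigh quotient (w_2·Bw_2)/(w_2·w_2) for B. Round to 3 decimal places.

B = P − 2I has rows (0, 6, 3); (2, 2, 5); (2, 3, 5)
w1 = Bv₀ = (0·1 + 6·1 + 3·1; 2·1 + 2·1 + 5·1; 2·1 + 3·1 + 5·1) = (9, 9, 10)
w2 = Bw1 = (0·9 + 6·9 + 3·10; 2·9 + 2·9 + 5·10; 2·9 + 3·9 + 5·10) = (84, 86, 95)
Bw2 = (801, 815, 901)
w2·Bw2 = 222969; w2·w2 = 23477; μ ≈ 222969/23477 = 9.497

9.497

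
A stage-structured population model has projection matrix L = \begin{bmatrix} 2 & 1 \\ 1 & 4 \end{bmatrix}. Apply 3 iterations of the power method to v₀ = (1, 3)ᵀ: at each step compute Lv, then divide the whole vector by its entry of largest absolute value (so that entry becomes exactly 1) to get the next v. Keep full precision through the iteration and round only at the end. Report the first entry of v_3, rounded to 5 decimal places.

0.41036

Lv0 = (5.000000, 13.000000); divide by 13.000000 → v1 = (0.384615, 1.000000)
Lv1 = (1.769231, 4.384615); divide by 4.384615 → v2 = (0.403509, 1.000000)
Lv2 = (1.807018, 4.403509); divide by 4.403509 → v3 = (0.410359, 1.000000)
Requested entry of v3: 103/251 = 0.41036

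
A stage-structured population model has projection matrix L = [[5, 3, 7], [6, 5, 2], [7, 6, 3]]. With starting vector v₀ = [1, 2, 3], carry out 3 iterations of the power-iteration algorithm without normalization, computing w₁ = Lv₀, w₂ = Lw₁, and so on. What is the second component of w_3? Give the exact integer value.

w1 = Lv₀ = (5·1 + 3·2 + 7·3; 6·1 + 5·2 + 2·3; 7·1 + 6·2 + 3·3) = (32, 22, 28)
w2 = Lw1 = (5·32 + 3·22 + 7·28; 6·32 + 5·22 + 2·28; 7·32 + 6·22 + 3·28) = (422, 358, 440)
w3 = Lw2 = (6264, 5202, 6422)
The requested component of w3 is 5202.

5202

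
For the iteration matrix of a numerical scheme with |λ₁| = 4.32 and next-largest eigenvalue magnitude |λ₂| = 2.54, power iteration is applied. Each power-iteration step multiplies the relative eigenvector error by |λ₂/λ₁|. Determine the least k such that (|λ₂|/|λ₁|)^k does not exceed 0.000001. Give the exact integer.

|λ₂/λ₁| = 2.54/4.32 = 0.58796
Need k ≥ ln(0.000001) / ln(0.58796) = -13.8155 / -0.5311 ≈ 26.013
Smallest integer k satisfying the bound: 27

27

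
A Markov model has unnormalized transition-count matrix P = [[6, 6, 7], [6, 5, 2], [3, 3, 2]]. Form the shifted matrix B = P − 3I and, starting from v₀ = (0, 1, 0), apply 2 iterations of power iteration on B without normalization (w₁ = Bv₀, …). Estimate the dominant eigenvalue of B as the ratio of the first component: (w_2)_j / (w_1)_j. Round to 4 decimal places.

μ ≈ 8.5000

B = P − 3I has rows (3, 6, 7); (6, 2, 2); (3, 3, -1)
w1 = Bv₀ = (3·0 + 6·1 + 7·0; 6·0 + 2·1 + 2·0; 3·0 + 3·1 + (-1)·0) = (6, 2, 3)
w2 = Bw1 = (3·6 + 6·2 + 7·3; 6·6 + 2·2 + 2·3; 3·6 + 3·2 + (-1)·3) = (51, 46, 21)
Ratio: 51/6 = 8.5000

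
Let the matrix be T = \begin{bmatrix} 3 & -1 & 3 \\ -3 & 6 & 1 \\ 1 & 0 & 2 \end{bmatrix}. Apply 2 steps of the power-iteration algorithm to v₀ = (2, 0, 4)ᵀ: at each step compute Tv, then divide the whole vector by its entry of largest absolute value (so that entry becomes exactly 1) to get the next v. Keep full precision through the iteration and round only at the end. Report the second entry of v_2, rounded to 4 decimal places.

Tv0 = (18.00000, -2.00000, 10.00000); divide by 18.00000 → v1 = (1.00000, -0.11111, 0.55556)
Tv1 = (4.77778, -3.11111, 2.11111); divide by 4.77778 → v2 = (1.00000, -0.65116, 0.44186)
Requested entry of v2: -56/86 = -0.6512

-0.6512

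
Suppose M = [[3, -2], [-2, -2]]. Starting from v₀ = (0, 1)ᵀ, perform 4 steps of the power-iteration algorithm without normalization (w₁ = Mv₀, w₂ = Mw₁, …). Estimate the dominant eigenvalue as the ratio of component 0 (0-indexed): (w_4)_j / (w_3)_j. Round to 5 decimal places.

1.90909

w1 = Mv₀ = (3·0 + (-2)·1; (-2)·0 + (-2)·1) = (-2, -2)
w2 = Mw1 = (3·(-2) + (-2)·(-2); (-2)·(-2) + (-2)·(-2)) = (-2, 8)
w3 = Mw2 = (-22, -12)
w4 = Mw3 = (-42, 68)
Ratio at component: -42 / -22 = 1.90909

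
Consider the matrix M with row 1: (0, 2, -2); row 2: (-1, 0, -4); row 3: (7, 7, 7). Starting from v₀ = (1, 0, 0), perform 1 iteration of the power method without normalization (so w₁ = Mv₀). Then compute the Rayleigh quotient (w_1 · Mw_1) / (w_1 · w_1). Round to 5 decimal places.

w1 = Mv₀ = (0·1 + 2·0 + (-2)·0; (-1)·1 + 0·0 + (-4)·0; 7·1 + 7·0 + 7·0) = (0, -1, 7)
Mw1 = (-16, -28, 42)
w1·Mw1 = 0·(-16) + (-1)·(-28) + 7·42 = 322; w1·w1 = 0·0 + (-1)·(-1) + 7·7 = 50
λ ≈ 322/50 = 6.44000

6.44000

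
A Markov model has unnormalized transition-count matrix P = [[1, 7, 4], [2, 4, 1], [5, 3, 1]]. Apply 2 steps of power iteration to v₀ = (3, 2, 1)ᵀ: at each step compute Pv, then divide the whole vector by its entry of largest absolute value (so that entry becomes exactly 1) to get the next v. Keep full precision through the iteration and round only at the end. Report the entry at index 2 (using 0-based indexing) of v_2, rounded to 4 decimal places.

0.8037

Pv0 = (21.00000, 15.00000, 22.00000); divide by 22.00000 → v1 = (0.95455, 0.68182, 1.00000)
Pv1 = (9.72727, 5.63636, 7.81818); divide by 9.72727 → v2 = (1.00000, 0.57944, 0.80374)
Requested entry of v2: 172/214 = 0.8037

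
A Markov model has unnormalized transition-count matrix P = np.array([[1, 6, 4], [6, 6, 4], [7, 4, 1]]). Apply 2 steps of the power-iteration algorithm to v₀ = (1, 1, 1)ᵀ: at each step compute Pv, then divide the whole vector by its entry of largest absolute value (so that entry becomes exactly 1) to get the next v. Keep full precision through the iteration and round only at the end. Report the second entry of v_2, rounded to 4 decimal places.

1.0000

Pv0 = (11.00000, 16.00000, 12.00000); divide by 16.00000 → v1 = (0.68750, 1.00000, 0.75000)
Pv1 = (9.68750, 13.12500, 9.56250); divide by 13.12500 → v2 = (0.73810, 1.00000, 0.72857)
Requested entry of v2: 210/210 = 1.0000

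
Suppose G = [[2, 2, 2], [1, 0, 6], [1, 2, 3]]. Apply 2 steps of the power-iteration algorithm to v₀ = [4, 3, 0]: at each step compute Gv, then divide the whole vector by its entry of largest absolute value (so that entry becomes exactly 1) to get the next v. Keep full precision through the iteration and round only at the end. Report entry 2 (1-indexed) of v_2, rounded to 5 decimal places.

Gv0 = (14.000000, 4.000000, 10.000000); divide by 14.000000 → v1 = (1.000000, 0.285714, 0.714286)
Gv1 = (4.000000, 5.285714, 3.714286); divide by 5.285714 → v2 = (0.756757, 1.000000, 0.702703)
Requested entry of v2: 74/74 = 1.00000

1.00000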